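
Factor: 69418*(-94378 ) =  - 2^2*61^1*569^1*47189^1  =  - 6551532004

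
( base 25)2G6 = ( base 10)1656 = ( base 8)3170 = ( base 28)234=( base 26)2bi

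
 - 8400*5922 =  - 49744800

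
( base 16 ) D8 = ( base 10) 216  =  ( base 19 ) B7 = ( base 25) 8G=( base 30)76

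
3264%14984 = 3264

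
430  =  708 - 278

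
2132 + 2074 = 4206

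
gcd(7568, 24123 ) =473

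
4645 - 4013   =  632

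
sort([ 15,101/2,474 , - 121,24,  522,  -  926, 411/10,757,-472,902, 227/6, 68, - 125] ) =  [-926,-472,- 125,  -  121, 15, 24, 227/6,411/10, 101/2, 68,474 , 522, 757,  902] 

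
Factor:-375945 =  - 3^1 * 5^1 * 71^1*353^1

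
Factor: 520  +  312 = 832=2^6*13^1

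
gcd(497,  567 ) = 7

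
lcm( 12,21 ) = 84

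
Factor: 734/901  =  2^1*17^ (-1)*53^( - 1) * 367^1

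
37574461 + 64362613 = 101937074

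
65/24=2+17/24=2.71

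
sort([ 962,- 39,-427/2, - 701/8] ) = [-427/2, - 701/8, - 39,  962]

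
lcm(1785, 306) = 10710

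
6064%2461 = 1142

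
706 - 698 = 8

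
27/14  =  1+13/14 =1.93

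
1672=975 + 697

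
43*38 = 1634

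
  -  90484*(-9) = 814356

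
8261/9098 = 8261/9098 = 0.91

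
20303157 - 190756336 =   -  170453179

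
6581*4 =26324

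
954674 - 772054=182620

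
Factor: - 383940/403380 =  - 79/83= -79^1*83^ ( - 1) 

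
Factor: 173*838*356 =2^3*89^1*173^1*419^1=   51610744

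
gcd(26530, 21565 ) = 5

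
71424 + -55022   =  16402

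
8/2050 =4/1025=0.00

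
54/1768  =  27/884 = 0.03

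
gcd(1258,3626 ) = 74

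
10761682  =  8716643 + 2045039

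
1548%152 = 28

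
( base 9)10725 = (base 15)21BB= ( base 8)15757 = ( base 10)7151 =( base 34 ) 66b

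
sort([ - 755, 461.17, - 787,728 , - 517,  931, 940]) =[-787, - 755,-517,461.17,728,  931,940]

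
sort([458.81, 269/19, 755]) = [ 269/19, 458.81, 755 ] 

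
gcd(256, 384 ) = 128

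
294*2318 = 681492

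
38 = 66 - 28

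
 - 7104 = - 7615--511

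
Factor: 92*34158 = 3142536   =  2^3*3^1*23^1*5693^1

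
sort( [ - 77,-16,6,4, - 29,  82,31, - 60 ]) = [ - 77, - 60, - 29,-16, 4,6, 31,82 ]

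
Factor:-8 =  - 2^3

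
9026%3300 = 2426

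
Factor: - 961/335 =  - 5^( - 1) * 31^2  *  67^( - 1) 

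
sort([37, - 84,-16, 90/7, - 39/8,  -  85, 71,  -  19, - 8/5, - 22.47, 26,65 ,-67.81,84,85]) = [-85,-84,-67.81, - 22.47, - 19, - 16, - 39/8, - 8/5,90/7, 26,37, 65, 71, 84, 85]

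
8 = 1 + 7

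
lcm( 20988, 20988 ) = 20988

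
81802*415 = 33947830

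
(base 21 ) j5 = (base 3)112222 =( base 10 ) 404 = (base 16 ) 194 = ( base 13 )251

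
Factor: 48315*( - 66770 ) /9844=-2^( - 1)*3^1*5^2*11^1  *  23^ (-1 ) * 107^( - 1 )*607^1*3221^1=- 1612996275/4922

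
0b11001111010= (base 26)2BK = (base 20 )42i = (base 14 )866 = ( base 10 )1658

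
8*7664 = 61312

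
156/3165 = 52/1055 = 0.05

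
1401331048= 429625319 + 971705729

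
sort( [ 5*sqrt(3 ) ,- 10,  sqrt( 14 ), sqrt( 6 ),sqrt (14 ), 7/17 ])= [ - 10,7/17,sqrt(6 ),sqrt( 14 ), sqrt( 14), 5*sqrt(3 )] 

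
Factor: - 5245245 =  - 3^2*5^1*229^1*509^1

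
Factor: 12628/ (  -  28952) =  - 41/94 = -2^( - 1 )*41^1*47^(-1)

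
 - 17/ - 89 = 17/89 = 0.19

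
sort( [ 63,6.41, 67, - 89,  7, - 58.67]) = [ - 89, - 58.67 , 6.41,7, 63,67 ]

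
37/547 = 37/547 = 0.07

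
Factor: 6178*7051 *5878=256052016484=2^2*11^1*641^1* 2939^1*3089^1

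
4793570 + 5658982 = 10452552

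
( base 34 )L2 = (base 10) 716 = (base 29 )ok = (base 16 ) 2cc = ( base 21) 1d2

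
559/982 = 559/982 = 0.57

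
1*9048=9048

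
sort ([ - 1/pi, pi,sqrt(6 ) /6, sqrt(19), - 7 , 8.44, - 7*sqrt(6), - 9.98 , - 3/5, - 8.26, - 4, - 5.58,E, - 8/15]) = [ - 7 * sqrt( 6 ), - 9.98, - 8.26,-7,-5.58, - 4, - 3/5,-8/15 , - 1/pi,sqrt( 6 ) /6,  E,pi,sqrt(19 ), 8.44]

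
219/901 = 219/901 = 0.24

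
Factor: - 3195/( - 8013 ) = 3^1 * 5^1*71^1 *2671^(  -  1 ) = 1065/2671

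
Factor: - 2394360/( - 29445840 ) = 2^(- 1) * 3^2*739^1*40897^( - 1) = 6651/81794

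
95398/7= 13628 + 2/7 = 13628.29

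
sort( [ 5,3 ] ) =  [ 3,5]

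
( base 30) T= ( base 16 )1D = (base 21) 18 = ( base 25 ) 14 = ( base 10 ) 29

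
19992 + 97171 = 117163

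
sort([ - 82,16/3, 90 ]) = [ - 82,16/3,90]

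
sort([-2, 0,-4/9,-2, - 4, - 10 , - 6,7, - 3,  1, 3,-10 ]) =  [ - 10, -10, - 6, - 4,- 3 ,  -  2, - 2,-4/9 , 0,1,3,7] 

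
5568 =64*87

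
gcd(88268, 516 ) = 4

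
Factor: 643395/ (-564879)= - 5^1* 7^(  -  1 )*37^(  -  1 )*59^1 = -  295/259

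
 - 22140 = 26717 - 48857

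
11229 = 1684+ 9545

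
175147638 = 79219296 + 95928342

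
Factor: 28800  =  2^7 * 3^2 *5^2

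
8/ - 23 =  - 1 + 15/23 = -0.35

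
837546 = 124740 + 712806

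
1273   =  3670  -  2397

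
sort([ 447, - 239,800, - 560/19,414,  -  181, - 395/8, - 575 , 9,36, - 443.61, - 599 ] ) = [ - 599, - 575, - 443.61,-239,  -  181 , - 395/8, - 560/19,9,36,414,447,800 ]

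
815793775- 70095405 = 745698370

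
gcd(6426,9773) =1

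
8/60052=2/15013= 0.00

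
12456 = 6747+5709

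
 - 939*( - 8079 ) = 7586181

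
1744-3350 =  - 1606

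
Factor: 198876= 2^2*3^1*16573^1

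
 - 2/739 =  - 2/739  =  - 0.00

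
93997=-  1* ( - 93997) 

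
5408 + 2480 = 7888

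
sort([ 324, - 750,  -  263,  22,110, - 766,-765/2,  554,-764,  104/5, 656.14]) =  [ - 766, - 764, - 750, -765/2, - 263, 104/5,22,110, 324,  554, 656.14] 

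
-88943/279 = -319 + 58/279 = -318.79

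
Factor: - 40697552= -2^4 * 7^1*363371^1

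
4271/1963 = 4271/1963 = 2.18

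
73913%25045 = 23823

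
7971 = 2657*3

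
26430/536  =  13215/268 = 49.31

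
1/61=1/61 = 0.02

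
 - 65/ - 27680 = 13/5536 =0.00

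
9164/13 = 704+12/13 = 704.92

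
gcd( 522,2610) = 522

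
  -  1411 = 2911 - 4322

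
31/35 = 31/35 = 0.89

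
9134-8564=570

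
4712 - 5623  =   - 911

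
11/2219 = 11/2219 = 0.00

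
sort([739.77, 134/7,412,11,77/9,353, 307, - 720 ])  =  [-720, 77/9,11,134/7, 307, 353, 412, 739.77] 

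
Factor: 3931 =3931^1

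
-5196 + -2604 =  - 7800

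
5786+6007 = 11793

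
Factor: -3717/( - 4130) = 2^(  -  1)*  3^2*5^( - 1) = 9/10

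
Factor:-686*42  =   -2^2*3^1*7^4 = - 28812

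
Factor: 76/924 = 3^ ( - 1 )* 7^( - 1 )*11^(-1)*19^1 =19/231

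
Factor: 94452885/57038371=3^6*5^1*13^(-1 )*25913^1  *4387567^( - 1) 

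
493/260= 1 + 233/260 = 1.90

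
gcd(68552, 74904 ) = 8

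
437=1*437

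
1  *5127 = 5127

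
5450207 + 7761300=13211507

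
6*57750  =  346500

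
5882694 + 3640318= 9523012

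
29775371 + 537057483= 566832854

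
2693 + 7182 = 9875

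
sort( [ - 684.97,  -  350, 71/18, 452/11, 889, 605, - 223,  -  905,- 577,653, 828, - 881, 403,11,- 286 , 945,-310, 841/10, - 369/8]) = [  -  905, - 881, - 684.97, - 577, - 350, - 310, - 286, - 223,  -  369/8,71/18,11, 452/11,  841/10,403,605, 653  ,  828, 889, 945]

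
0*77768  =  0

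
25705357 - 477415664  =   - 451710307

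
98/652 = 49/326 = 0.15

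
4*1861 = 7444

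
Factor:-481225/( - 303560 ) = 2^( - 3 )*5^1 * 7589^( - 1)*19249^1 = 96245/60712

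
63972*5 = 319860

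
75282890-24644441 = 50638449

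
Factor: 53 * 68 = 3604=   2^2*17^1*53^1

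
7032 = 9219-2187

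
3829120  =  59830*64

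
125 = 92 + 33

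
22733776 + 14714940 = 37448716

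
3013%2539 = 474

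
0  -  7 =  - 7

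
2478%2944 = 2478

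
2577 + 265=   2842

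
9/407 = 9/407 = 0.02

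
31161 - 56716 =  - 25555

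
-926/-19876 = 463/9938 = 0.05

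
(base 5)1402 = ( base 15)102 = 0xE3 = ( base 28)83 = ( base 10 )227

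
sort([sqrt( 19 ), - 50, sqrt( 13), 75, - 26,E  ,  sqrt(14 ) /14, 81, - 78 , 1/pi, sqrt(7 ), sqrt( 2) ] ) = [ - 78,-50, - 26,sqrt(14 )/14, 1/pi, sqrt( 2), sqrt( 7 ), E, sqrt( 13), sqrt ( 19 ), 75, 81]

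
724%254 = 216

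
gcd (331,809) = 1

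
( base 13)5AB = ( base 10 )986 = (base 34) t0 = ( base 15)45b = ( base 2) 1111011010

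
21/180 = 7/60  =  0.12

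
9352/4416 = 2 + 65/552 =2.12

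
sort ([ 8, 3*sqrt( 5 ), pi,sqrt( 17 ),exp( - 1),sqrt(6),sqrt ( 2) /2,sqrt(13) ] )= [ exp( - 1) , sqrt( 2 ) /2, sqrt( 6), pi,sqrt( 13 ), sqrt(17), 3*sqrt( 5), 8]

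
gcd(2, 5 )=1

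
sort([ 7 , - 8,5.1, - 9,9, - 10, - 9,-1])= [ -10 ,- 9, - 9,-8 ,- 1, 5.1,7,9]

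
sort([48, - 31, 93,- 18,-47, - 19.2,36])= [ - 47, - 31, - 19.2,-18, 36,48, 93 ]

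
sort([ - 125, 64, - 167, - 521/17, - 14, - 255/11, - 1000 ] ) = [ - 1000, - 167, - 125, - 521/17, - 255/11, - 14, 64]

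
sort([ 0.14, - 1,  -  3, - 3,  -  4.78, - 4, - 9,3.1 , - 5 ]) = [ - 9, - 5, - 4.78, - 4 , - 3, - 3, - 1,  0.14,3.1 ] 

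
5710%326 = 168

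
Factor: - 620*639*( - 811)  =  321301980 = 2^2*3^2*5^1*31^1*71^1*811^1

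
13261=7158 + 6103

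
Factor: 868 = 2^2 * 7^1*31^1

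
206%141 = 65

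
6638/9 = 6638/9 = 737.56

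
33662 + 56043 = 89705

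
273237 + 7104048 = 7377285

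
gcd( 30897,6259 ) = 1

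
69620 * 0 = 0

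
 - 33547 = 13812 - 47359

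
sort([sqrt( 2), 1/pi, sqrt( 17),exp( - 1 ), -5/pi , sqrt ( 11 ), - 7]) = [ - 7, - 5/pi, 1/pi, exp(  -  1 ),sqrt(2), sqrt( 11) , sqrt(17)]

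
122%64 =58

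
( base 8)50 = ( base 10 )40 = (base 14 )2c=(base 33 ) 17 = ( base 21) 1j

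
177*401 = 70977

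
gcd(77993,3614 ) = 1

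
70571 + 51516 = 122087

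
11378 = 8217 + 3161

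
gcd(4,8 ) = 4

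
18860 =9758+9102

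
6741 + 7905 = 14646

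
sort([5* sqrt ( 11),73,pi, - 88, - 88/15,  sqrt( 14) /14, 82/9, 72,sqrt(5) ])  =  [-88, - 88/15,sqrt ( 14)/14,sqrt(5 ), pi, 82/9, 5*sqrt( 11 ), 72, 73]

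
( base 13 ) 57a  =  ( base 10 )946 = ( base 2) 1110110010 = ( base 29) 13I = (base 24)1fa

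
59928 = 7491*8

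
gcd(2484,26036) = 92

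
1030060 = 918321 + 111739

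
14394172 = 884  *16283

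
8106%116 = 102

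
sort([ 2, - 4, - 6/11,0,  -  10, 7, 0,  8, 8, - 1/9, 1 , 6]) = [ - 10, - 4, - 6/11, - 1/9 , 0, 0, 1 , 2,6,7, 8,8]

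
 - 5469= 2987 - 8456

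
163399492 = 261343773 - 97944281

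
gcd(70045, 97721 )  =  1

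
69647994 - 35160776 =34487218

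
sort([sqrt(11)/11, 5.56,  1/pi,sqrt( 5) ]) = [sqrt (11) /11,1/pi,sqrt ( 5),5.56] 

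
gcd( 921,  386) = 1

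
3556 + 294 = 3850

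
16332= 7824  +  8508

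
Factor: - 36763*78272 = - 2877513536 = -2^6*97^1*379^1*1223^1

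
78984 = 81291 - 2307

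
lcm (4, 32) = 32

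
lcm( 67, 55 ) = 3685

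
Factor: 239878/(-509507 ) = -2^1*17^(  -  2) * 31^1*41^( - 1) * 43^(  -  1 ) * 53^1*73^1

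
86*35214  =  3028404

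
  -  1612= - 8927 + 7315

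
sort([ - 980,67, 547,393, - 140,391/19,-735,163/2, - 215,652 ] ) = [ - 980,  -  735, - 215, - 140,  391/19,67,163/2, 393, 547,652]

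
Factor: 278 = 2^1*139^1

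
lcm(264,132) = 264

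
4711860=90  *52354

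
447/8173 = 447/8173 = 0.05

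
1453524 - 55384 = 1398140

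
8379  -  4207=4172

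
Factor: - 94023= - 3^2*31^1*337^1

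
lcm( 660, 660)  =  660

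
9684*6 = 58104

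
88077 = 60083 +27994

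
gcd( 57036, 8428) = 196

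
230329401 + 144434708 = 374764109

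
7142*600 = 4285200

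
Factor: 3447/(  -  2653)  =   - 3^2*7^(  -  1)*379^ ( - 1 )*383^1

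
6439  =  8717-2278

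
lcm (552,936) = 21528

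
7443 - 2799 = 4644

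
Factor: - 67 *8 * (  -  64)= 34304  =  2^9 * 67^1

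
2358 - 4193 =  - 1835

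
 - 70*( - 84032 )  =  5882240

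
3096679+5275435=8372114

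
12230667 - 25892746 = -13662079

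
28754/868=33 + 55/434 =33.13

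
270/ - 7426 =- 1+3578/3713 = - 0.04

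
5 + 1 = 6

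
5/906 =5/906 = 0.01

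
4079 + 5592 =9671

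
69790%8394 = 2638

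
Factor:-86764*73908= -6412553712  =  - 2^4*3^2*109^1*199^1*2053^1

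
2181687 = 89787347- 87605660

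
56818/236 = 28409/118 = 240.75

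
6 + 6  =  12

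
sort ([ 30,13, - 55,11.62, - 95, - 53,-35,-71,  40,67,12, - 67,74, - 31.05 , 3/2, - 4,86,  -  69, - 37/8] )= [  -  95, - 71, - 69, - 67,  -  55,-53,- 35 , - 31.05, - 37/8, - 4, 3/2,11.62,12,13,30, 40,67,74,86 ]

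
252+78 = 330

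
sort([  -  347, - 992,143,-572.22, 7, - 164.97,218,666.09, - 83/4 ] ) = [ - 992, - 572.22,- 347, - 164.97, - 83/4,7,143,218,666.09]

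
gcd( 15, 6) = 3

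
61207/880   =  61207/880 = 69.55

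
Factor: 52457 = 52457^1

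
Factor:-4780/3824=-2^( - 2)*5^1 = -5/4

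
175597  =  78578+97019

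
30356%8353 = 5297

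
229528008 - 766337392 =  - 536809384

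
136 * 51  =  6936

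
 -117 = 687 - 804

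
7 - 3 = 4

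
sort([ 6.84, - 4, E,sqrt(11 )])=[  -  4, E,sqrt(11 ),6.84] 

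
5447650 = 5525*986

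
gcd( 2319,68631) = 3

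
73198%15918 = 9526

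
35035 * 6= 210210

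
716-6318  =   - 5602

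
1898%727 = 444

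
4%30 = 4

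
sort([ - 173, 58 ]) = [-173, 58 ]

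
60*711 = 42660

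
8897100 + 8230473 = 17127573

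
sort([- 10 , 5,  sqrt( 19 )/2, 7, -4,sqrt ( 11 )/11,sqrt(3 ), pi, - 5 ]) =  [ - 10, - 5, - 4, sqrt ( 11 ) /11, sqrt(3 ),sqrt(19 )/2,pi, 5,7]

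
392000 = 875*448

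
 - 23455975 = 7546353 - 31002328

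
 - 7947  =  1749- 9696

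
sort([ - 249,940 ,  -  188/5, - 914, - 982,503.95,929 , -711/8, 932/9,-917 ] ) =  [ - 982, - 917 , - 914, - 249 , - 711/8 , - 188/5 , 932/9 , 503.95, 929  ,  940]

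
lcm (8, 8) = 8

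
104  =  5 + 99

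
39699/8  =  39699/8 = 4962.38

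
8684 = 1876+6808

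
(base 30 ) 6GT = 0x1715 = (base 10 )5909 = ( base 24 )a65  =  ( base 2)1011100010101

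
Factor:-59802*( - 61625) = 3685298250 = 2^1*3^1* 5^3*17^1*29^1*9967^1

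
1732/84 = 433/21 =20.62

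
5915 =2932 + 2983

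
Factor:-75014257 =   -  431^1 * 174047^1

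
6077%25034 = 6077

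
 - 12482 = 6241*(  -  2 ) 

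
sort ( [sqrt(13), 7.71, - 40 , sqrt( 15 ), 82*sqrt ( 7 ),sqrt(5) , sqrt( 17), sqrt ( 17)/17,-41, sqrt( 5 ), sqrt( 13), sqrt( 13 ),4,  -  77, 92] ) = [-77, -41, - 40,sqrt( 17)/17, sqrt (5 ) , sqrt( 5 ) , sqrt( 13 ), sqrt (13), sqrt( 13 ), sqrt(15 ), 4, sqrt( 17), 7.71,  92,82*sqrt( 7) ]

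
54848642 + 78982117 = 133830759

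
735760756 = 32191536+703569220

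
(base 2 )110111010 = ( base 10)442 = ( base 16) 1ba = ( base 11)372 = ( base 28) fm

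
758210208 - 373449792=384760416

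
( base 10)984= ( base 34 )sw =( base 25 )1e9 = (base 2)1111011000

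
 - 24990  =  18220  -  43210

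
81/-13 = -7 + 10/13=-  6.23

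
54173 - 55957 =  - 1784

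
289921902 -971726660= - 681804758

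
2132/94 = 22+32/47 = 22.68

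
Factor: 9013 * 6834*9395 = 578683540590 = 2^1*3^1*5^1*17^1 * 67^1  *  1879^1*9013^1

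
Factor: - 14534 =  - 2^1*13^2*43^1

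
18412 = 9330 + 9082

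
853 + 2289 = 3142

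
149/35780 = 149/35780 = 0.00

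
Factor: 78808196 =2^2*29^1*679381^1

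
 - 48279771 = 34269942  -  82549713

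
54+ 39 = 93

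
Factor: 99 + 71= 170 = 2^1 * 5^1*17^1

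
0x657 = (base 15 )733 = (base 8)3127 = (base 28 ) 21r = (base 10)1623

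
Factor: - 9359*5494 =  - 2^1*7^2*41^1*67^1*191^1 = - 51418346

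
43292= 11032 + 32260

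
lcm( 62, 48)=1488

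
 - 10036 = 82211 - 92247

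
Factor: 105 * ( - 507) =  - 3^2*5^1*7^1 * 13^2= - 53235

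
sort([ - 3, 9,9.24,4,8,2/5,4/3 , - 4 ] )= [ -4, - 3,2/5,4/3,4, 8,9,  9.24 ]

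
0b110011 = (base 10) 51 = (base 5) 201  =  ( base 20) 2B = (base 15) 36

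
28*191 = 5348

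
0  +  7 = 7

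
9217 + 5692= 14909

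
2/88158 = 1/44079 = 0.00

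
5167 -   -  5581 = 10748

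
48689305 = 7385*6593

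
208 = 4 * 52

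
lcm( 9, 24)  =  72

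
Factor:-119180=  -  2^2 * 5^1*59^1*101^1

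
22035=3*7345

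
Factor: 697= 17^1 * 41^1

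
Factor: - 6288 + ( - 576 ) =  - 6864 = - 2^4*3^1*11^1*13^1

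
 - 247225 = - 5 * 49445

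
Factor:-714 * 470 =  - 2^2*3^1*5^1* 7^1 * 17^1*47^1 = - 335580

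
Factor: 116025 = 3^1*5^2*7^1*13^1*17^1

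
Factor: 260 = 2^2*5^1*13^1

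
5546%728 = 450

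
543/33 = 181/11 = 16.45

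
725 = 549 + 176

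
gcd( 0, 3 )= 3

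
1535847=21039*73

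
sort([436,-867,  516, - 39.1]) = [- 867, - 39.1,436,516]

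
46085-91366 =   -  45281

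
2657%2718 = 2657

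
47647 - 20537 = 27110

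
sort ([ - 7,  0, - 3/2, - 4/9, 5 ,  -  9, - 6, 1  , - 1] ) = [ - 9, - 7,- 6, - 3/2, - 1, - 4/9,0,1,5] 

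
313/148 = 313/148 = 2.11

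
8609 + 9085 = 17694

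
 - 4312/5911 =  - 1 + 1599/5911 = - 0.73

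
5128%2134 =860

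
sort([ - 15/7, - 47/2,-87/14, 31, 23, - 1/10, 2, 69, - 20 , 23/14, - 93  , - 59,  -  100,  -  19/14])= [ - 100, - 93,-59,  -  47/2, -20, - 87/14, - 15/7, - 19/14, - 1/10, 23/14,2,23, 31,69] 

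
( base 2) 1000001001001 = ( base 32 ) 429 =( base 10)4169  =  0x1049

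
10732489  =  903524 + 9828965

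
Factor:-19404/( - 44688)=2^( - 2 )*3^1*11^1*19^( - 1 )= 33/76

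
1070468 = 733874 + 336594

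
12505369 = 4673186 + 7832183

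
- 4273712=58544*( - 73 ) 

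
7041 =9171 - 2130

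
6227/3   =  6227/3 = 2075.67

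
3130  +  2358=5488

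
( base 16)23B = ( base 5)4241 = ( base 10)571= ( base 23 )11j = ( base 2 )1000111011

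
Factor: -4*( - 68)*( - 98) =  - 26656 = - 2^5 * 7^2 * 17^1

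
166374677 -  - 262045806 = 428420483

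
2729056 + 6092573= 8821629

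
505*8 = 4040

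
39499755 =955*41361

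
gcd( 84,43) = 1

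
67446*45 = 3035070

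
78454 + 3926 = 82380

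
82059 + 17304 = 99363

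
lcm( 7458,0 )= 0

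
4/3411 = 4/3411 = 0.00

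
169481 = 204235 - 34754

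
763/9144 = 763/9144 =0.08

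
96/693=32/231 = 0.14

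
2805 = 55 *51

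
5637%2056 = 1525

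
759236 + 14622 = 773858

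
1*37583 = 37583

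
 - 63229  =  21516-84745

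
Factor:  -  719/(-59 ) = 59^(  -  1)*719^1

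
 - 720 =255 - 975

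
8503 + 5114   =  13617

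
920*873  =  803160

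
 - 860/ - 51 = 860/51 = 16.86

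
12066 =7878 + 4188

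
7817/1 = 7817 = 7817.00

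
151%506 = 151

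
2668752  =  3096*862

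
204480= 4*51120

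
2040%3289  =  2040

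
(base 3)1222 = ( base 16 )35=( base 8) 65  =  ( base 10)53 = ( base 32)1l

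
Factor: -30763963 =-43^1*715441^1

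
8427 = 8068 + 359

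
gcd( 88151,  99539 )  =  1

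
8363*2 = 16726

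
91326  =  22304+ 69022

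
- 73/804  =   - 1  +  731/804 = - 0.09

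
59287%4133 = 1425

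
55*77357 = 4254635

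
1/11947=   1/11947= 0.00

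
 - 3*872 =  - 2616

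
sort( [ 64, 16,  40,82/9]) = [ 82/9,16,  40, 64]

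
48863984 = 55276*884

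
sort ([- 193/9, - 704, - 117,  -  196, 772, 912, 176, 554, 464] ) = [ - 704, - 196, - 117, -193/9, 176, 464,  554, 772, 912]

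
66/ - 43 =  - 2 +20/43 = - 1.53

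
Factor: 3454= 2^1*11^1*157^1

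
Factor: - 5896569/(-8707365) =1965523/2902455=3^(-2 ) * 5^( - 1)*7^1 * 17^1 * 83^1 * 199^1 * 64499^(-1) 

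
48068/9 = 5340+8/9   =  5340.89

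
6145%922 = 613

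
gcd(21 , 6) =3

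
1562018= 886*1763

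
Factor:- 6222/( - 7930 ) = 51/65 = 3^1*5^ (-1)*13^( - 1 )*17^1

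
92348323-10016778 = 82331545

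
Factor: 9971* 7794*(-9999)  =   - 777062026026 = -  2^1*3^4*11^1*13^2*59^1*101^1 * 433^1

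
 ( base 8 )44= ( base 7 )51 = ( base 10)36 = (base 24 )1C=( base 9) 40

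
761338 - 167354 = 593984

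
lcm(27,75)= 675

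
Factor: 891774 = 2^1*3^2*13^1*37^1*103^1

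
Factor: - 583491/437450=-867/650 = - 2^ ( - 1)*3^1*5^( - 2)*13^(-1)*17^2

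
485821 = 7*69403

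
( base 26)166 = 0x346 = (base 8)1506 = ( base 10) 838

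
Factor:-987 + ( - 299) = - 2^1 * 643^1 = - 1286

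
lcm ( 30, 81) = 810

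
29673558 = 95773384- 66099826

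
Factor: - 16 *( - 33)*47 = 2^4*3^1*11^1*47^1 = 24816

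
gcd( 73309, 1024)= 1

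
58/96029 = 58/96029 = 0.00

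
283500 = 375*756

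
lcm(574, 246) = 1722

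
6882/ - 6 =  - 1147+0/1 = - 1147.00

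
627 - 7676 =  - 7049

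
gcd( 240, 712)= 8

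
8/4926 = 4/2463 = 0.00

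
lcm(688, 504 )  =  43344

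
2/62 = 1/31  =  0.03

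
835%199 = 39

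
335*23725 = 7947875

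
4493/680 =6  +  413/680 = 6.61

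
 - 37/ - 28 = 1+9/28 = 1.32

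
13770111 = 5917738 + 7852373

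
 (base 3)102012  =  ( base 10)302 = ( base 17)10d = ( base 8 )456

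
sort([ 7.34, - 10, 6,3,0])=[-10,0,  3,6, 7.34]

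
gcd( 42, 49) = 7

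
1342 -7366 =  -  6024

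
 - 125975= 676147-802122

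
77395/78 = 992 + 19/78 = 992.24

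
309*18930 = 5849370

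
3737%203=83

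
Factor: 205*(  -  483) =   -  3^1*5^1*7^1*23^1*41^1 = -  99015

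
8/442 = 4/221 = 0.02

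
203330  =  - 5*( - 40666)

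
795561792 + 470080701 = 1265642493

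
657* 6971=4579947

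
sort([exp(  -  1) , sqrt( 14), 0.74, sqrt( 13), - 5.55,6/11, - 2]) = [  -  5.55, - 2,exp( - 1), 6/11, 0.74, sqrt( 13 ),sqrt( 14)]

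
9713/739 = 9713/739 = 13.14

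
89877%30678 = 28521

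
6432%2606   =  1220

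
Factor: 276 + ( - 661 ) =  - 385  =  - 5^1*7^1*11^1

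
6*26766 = 160596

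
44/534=22/267  =  0.08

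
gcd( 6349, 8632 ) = 1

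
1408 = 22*64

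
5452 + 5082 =10534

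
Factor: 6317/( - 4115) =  - 5^( -1)*823^ ( - 1) * 6317^1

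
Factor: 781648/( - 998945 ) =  - 2^4*5^( - 1)*7^2 * 241^(-1)*829^( - 1 )*997^1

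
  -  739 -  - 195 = -544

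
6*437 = 2622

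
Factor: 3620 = 2^2*5^1*181^1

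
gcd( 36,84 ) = 12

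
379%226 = 153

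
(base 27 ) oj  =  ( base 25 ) 11H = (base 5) 10132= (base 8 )1233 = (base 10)667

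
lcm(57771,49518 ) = 346626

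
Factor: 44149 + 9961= 54110= 2^1*5^1*7^1*773^1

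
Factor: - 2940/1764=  - 5/3=- 3^( - 1)*5^1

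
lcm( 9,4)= 36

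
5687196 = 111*51236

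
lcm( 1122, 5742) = 97614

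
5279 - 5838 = - 559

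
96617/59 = 96617/59  =  1637.58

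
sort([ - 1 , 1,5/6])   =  [ - 1, 5/6,1]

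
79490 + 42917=122407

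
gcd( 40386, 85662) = 6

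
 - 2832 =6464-9296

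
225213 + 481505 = 706718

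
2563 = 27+2536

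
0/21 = 0 = 0.00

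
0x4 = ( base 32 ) 4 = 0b100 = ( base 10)4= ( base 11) 4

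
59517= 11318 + 48199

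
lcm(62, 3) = 186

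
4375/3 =1458 + 1/3 =1458.33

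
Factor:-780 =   -  2^2 * 3^1 * 5^1 * 13^1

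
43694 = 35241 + 8453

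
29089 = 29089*1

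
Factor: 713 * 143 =101959 = 11^1*13^1 * 23^1* 31^1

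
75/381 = 25/127 =0.20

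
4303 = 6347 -2044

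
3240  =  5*648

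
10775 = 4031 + 6744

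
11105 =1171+9934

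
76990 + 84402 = 161392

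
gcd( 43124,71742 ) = 2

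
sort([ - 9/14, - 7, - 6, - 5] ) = [ - 7, - 6, - 5, - 9/14]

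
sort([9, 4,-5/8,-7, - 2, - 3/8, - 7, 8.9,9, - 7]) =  [ - 7, - 7, - 7,  -  2,-5/8, -3/8, 4,8.9, 9,9] 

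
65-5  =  60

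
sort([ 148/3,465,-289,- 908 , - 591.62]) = [-908, - 591.62, - 289, 148/3, 465]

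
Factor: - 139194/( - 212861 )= 342/523 = 2^1*3^2*19^1*523^( - 1)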